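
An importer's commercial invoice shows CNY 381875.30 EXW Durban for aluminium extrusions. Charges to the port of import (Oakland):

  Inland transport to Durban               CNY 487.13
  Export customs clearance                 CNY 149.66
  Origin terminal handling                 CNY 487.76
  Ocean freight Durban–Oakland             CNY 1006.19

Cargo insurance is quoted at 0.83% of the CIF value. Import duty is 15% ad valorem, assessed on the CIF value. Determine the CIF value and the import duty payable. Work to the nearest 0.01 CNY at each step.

Let C be the CIF value. C = EXW price + pre-shipment costs + freight + 0.83% × C
C − 0.83% × C = 381875.30 + 487.13 + 149.66 + 487.76 + 1006.19
0.9917 × C = 384006.04
C = 384006.04 / 0.9917 = 387219.97
Insurance premium = 0.83% × 387219.97 = 3213.93
Import duty = 387219.97 × 15% = 58083.00

CIF value: CNY 387219.97; import duty: CNY 58083.00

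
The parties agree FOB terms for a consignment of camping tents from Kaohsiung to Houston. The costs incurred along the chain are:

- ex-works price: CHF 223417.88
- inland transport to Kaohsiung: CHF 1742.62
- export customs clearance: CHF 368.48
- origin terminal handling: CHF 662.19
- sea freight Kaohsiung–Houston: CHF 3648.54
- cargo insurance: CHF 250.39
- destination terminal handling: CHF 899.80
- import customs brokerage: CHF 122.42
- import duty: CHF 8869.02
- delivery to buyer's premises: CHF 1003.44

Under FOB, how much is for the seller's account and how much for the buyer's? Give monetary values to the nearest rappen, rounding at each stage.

FOB: the seller bears costs until goods are on board at the origin port; the buyer bears freight, insurance and all costs thereafter.
Seller's account: goods 223417.88 + inland to port 1742.62 + export clearance 368.48 + origin terminal 662.19 = 226191.17
Buyer's account: freight 3648.54 + insurance 250.39 + destination terminal 899.80 + brokerage 122.42 + duty 8869.02 + delivery 1003.44 = 14793.61

Seller: CHF 226191.17; buyer: CHF 14793.61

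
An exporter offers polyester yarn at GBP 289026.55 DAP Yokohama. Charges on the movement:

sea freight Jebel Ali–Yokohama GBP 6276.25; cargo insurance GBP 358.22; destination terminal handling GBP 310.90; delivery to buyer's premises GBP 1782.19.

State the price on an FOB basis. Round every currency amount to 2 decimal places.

From DAP to FOB, the seller no longer bears: freight, insurance, destination terminal, delivery.
FOB price = 289026.55 − 6276.25 − 358.22 − 310.90 − 1782.19 = 280298.99

FOB price: GBP 280298.99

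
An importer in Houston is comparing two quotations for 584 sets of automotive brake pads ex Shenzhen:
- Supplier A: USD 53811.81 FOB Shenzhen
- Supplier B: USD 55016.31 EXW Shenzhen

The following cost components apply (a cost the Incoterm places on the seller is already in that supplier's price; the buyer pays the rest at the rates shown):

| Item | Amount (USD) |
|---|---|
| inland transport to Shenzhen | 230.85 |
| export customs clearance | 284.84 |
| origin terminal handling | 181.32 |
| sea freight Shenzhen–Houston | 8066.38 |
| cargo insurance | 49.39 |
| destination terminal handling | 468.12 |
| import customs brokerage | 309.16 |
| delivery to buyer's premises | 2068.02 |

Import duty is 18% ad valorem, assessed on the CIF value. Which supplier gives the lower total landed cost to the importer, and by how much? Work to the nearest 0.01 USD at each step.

Supplier A is cheaper by USD 2243.79

Supplier A (FOB):
CIF value = FOB price + freight + insurance = 53811.81 + 8066.38 + 49.39 = 61927.58
Import duty = 61927.58 × 18% = 11146.96
Buyer bears (A): 8066.38 + 49.39 + 468.12 + 309.16 + 2068.02 = 10961.07
Landed cost (A) = invoice 53811.81 + 10961.07 + duty 11146.96 = 75919.84
Supplier B (EXW):
CIF value = EXW price + inland to port + export clearance + origin terminal + freight + insurance = 55016.31 + 230.85 + 284.84 + 181.32 + 8066.38 + 49.39 = 63829.09
Import duty = 63829.09 × 18% = 11489.24
Buyer bears (B): 230.85 + 284.84 + 181.32 + 8066.38 + 49.39 + 468.12 + 309.16 + 2068.02 = 11658.08
Landed cost (B) = invoice 55016.31 + 11658.08 + duty 11489.24 = 78163.63
Difference = |75919.84 − 78163.63| = 2243.79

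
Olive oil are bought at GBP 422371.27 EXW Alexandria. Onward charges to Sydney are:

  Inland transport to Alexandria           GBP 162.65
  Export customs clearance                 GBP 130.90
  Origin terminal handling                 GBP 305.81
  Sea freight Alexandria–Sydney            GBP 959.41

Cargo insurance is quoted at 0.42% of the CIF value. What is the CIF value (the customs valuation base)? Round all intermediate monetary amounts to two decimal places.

CIF value: GBP 425718.06

Let C be the CIF value. C = EXW price + pre-shipment costs + freight + 0.42% × C
C − 0.42% × C = 422371.27 + 162.65 + 130.90 + 305.81 + 959.41
0.9958 × C = 423930.04
C = 423930.04 / 0.9958 = 425718.06
Insurance premium = 0.42% × 425718.06 = 1788.02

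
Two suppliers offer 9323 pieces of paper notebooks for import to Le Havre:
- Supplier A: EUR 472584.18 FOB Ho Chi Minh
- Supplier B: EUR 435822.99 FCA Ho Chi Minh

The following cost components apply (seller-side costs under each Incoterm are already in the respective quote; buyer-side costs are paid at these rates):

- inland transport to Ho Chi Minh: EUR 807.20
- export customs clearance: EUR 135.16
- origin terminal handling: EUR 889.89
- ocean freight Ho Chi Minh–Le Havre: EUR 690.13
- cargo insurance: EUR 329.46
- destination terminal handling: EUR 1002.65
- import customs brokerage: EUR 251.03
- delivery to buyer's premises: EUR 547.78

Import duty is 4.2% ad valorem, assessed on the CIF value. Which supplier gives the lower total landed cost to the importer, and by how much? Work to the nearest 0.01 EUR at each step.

Supplier B is cheaper by EUR 37377.90

Supplier A (FOB):
CIF value = FOB price + freight + insurance = 472584.18 + 690.13 + 329.46 = 473603.77
Import duty = 473603.77 × 4.2% = 19891.36
Buyer bears (A): 690.13 + 329.46 + 1002.65 + 251.03 + 547.78 = 2821.05
Landed cost (A) = invoice 472584.18 + 2821.05 + duty 19891.36 = 495296.59
Supplier B (FCA):
CIF value = FCA price + origin terminal + freight + insurance = 435822.99 + 889.89 + 690.13 + 329.46 = 437732.47
Import duty = 437732.47 × 4.2% = 18384.76
Buyer bears (B): 889.89 + 690.13 + 329.46 + 1002.65 + 251.03 + 547.78 = 3710.94
Landed cost (B) = invoice 435822.99 + 3710.94 + duty 18384.76 = 457918.69
Difference = |495296.59 − 457918.69| = 37377.90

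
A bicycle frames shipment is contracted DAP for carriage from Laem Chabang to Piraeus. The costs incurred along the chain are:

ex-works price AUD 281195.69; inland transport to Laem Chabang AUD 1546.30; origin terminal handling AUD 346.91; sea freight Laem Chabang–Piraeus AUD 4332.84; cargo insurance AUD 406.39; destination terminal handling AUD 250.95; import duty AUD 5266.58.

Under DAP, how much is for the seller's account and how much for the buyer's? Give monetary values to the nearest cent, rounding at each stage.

DAP: the seller bears all costs to the named destination except import duty and clearance.
Seller's account: goods 281195.69 + inland to port 1546.30 + origin terminal 346.91 + freight 4332.84 + insurance 406.39 + destination terminal 250.95 = 288079.08
Buyer's account: duty 5266.58 = 5266.58

Seller: AUD 288079.08; buyer: AUD 5266.58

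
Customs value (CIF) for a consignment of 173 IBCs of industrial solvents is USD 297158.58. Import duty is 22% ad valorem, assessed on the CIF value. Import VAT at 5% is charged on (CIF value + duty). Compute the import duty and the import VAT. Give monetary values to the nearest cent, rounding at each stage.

Import duty = 297158.58 × 22% = 65374.89
VAT base = CIF + duty = 297158.58 + 65374.89 = 362533.47
Import VAT = 362533.47 × 5% = 18126.67

Import duty: USD 65374.89; import VAT: USD 18126.67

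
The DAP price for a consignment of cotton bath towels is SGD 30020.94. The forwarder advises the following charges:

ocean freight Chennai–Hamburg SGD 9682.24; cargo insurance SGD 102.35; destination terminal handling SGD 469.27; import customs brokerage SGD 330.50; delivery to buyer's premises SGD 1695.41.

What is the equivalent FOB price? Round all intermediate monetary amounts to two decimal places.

FOB price: SGD 18071.67

Not relevant to the conversion: brokerage — on the buyer under both terms; not part of either seller's price.
From DAP to FOB, the seller no longer bears: freight, insurance, destination terminal, delivery.
FOB price = 30020.94 − 9682.24 − 102.35 − 469.27 − 1695.41 = 18071.67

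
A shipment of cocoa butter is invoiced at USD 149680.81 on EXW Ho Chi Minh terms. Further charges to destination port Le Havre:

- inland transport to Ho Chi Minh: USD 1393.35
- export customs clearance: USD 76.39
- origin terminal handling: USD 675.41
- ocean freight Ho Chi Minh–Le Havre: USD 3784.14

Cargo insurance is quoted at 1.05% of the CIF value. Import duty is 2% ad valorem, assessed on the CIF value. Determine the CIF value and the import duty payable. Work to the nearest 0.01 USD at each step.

Let C be the CIF value. C = EXW price + pre-shipment costs + freight + 1.05% × C
C − 1.05% × C = 149680.81 + 1393.35 + 76.39 + 675.41 + 3784.14
0.9895 × C = 155610.10
C = 155610.10 / 0.9895 = 157261.34
Insurance premium = 1.05% × 157261.34 = 1651.24
Import duty = 157261.34 × 2% = 3145.23

CIF value: USD 157261.34; import duty: USD 3145.23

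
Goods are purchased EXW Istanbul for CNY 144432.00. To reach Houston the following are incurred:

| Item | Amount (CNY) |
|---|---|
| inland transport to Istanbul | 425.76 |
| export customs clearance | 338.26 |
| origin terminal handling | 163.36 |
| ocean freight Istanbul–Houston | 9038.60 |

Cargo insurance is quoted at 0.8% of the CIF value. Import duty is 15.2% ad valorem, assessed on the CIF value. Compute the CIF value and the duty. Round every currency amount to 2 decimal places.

CIF value: CNY 155643.13; import duty: CNY 23657.76

Let C be the CIF value. C = EXW price + pre-shipment costs + freight + 0.8% × C
C − 0.8% × C = 144432.00 + 425.76 + 338.26 + 163.36 + 9038.60
0.992 × C = 154397.98
C = 154397.98 / 0.992 = 155643.13
Insurance premium = 0.8% × 155643.13 = 1245.15
Import duty = 155643.13 × 15.2% = 23657.76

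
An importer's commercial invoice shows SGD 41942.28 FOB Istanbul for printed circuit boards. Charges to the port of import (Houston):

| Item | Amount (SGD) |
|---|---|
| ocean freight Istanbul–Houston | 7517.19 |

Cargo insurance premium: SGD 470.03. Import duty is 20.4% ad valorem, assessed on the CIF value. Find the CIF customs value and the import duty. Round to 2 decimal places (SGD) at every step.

CIF value: SGD 49929.50; import duty: SGD 10185.62

CIF = FOB price + freight + insurance
CIF = 41942.28 + 7517.19 + 470.03 = 49929.50
Import duty = 49929.50 × 20.4% = 10185.62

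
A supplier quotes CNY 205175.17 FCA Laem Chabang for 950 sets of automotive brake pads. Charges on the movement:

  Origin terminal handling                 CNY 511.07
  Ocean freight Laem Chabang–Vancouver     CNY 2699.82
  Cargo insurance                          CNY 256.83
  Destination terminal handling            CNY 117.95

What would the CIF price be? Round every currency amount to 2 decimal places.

Not relevant to the conversion: destination terminal — on the buyer under both terms; not part of either seller's price.
From FCA to CIF, the seller additionally bears: origin terminal, freight, insurance.
CIF price = 205175.17 + 511.07 + 2699.82 + 256.83 = 208642.89

CIF price: CNY 208642.89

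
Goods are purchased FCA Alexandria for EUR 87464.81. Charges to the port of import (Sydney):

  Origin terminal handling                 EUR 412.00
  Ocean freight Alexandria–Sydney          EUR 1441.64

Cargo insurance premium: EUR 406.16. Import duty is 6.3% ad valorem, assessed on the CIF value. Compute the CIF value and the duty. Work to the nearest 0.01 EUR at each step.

CIF value: EUR 89724.61; import duty: EUR 5652.65

CIF = FCA price + pre-shipment costs + freight + insurance
CIF = 87464.81 + 412.00 + 1441.64 + 406.16 = 89724.61
Import duty = 89724.61 × 6.3% = 5652.65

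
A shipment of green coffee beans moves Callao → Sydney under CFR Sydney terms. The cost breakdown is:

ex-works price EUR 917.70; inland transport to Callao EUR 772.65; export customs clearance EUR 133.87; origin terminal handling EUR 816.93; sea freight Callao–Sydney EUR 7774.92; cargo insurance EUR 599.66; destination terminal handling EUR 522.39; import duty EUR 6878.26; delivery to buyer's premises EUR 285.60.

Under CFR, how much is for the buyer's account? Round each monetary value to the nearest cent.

Buyer's account: EUR 8285.91

CFR: the seller pays costs through ocean freight to the destination port, but not insurance.
Seller's account: goods 917.70 + inland to port 772.65 + export clearance 133.87 + origin terminal 816.93 + freight 7774.92 = 10416.07
Buyer's account: insurance 599.66 + destination terminal 522.39 + duty 6878.26 + delivery 285.60 = 8285.91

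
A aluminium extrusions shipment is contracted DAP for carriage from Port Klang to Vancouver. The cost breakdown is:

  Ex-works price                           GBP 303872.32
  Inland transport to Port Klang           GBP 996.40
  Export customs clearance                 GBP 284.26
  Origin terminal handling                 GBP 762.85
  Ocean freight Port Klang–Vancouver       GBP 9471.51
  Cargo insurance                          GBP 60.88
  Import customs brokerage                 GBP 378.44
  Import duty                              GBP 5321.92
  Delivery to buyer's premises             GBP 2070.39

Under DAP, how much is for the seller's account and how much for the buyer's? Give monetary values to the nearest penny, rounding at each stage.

Seller: GBP 317518.61; buyer: GBP 5700.36

DAP: the seller bears all costs to the named destination except import duty and clearance.
Seller's account: goods 303872.32 + inland to port 996.40 + export clearance 284.26 + origin terminal 762.85 + freight 9471.51 + insurance 60.88 + delivery 2070.39 = 317518.61
Buyer's account: brokerage 378.44 + duty 5321.92 = 5700.36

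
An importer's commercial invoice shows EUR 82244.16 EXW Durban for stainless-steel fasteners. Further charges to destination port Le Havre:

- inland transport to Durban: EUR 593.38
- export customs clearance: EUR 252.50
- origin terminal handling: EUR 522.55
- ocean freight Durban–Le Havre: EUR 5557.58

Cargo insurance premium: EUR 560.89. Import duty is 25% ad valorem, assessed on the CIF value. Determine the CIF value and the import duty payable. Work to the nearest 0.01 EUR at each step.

CIF value: EUR 89731.06; import duty: EUR 22432.77

CIF = EXW price + pre-shipment costs + freight + insurance
CIF = 82244.16 + 593.38 + 252.50 + 522.55 + 5557.58 + 560.89 = 89731.06
Import duty = 89731.06 × 25% = 22432.77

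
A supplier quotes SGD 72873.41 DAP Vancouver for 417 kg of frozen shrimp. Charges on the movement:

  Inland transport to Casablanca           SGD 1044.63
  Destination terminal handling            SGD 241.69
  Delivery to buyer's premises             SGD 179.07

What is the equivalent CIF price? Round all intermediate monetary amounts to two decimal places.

Not relevant to the conversion: inland to port — on the seller under both DAP and CIF; already in the DAP price and stays in the CIF price.
From DAP to CIF, the seller no longer bears: destination terminal, delivery.
CIF price = 72873.41 − 241.69 − 179.07 = 72452.65

CIF price: SGD 72452.65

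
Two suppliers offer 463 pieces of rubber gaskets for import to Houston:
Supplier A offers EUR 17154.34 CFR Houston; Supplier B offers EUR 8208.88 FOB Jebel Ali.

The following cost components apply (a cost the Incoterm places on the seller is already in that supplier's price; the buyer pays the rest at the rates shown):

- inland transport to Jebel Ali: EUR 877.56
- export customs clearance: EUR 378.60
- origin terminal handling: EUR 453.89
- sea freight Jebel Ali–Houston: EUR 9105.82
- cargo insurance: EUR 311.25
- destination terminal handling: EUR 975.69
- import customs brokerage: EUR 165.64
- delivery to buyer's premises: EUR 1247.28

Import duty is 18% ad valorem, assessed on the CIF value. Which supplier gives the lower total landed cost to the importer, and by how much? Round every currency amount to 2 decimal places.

Supplier A is cheaper by EUR 189.22

Supplier A (CFR):
CIF value = CFR price + insurance = 17154.34 + 311.25 = 17465.59
Import duty = 17465.59 × 18% = 3143.81
Buyer bears (A): 311.25 + 975.69 + 165.64 + 1247.28 = 2699.86
Landed cost (A) = invoice 17154.34 + 2699.86 + duty 3143.81 = 22998.01
Supplier B (FOB):
CIF value = FOB price + freight + insurance = 8208.88 + 9105.82 + 311.25 = 17625.95
Import duty = 17625.95 × 18% = 3172.67
Buyer bears (B): 9105.82 + 311.25 + 975.69 + 165.64 + 1247.28 = 11805.68
Landed cost (B) = invoice 8208.88 + 11805.68 + duty 3172.67 = 23187.23
Difference = |22998.01 − 23187.23| = 189.22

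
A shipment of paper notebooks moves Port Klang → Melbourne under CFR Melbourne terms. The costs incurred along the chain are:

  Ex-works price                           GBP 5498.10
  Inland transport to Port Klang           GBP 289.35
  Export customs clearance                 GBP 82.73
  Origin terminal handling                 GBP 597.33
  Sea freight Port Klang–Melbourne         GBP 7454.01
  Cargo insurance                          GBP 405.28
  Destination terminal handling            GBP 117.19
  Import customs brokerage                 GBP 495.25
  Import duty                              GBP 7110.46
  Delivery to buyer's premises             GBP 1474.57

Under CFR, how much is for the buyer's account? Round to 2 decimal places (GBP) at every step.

Buyer's account: GBP 9602.75

CFR: the seller pays costs through ocean freight to the destination port, but not insurance.
Seller's account: goods 5498.10 + inland to port 289.35 + export clearance 82.73 + origin terminal 597.33 + freight 7454.01 = 13921.52
Buyer's account: insurance 405.28 + destination terminal 117.19 + brokerage 495.25 + duty 7110.46 + delivery 1474.57 = 9602.75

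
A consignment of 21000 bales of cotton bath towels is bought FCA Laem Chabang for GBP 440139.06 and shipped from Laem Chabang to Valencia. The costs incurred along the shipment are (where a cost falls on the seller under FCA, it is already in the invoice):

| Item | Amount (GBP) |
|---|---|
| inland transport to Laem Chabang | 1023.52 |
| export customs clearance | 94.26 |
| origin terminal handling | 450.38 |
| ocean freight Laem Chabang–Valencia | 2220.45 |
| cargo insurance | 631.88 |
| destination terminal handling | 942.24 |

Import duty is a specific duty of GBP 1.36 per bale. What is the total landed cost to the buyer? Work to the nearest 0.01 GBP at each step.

Total landed cost: GBP 472944.01

FCA: the seller delivers export-cleared goods to the carrier; the buyer bears costs from that point.
Already in the invoice (seller's account under FCA): inland to port, export clearance — exclude.
CIF value = FCA price + origin terminal + freight + insurance = 440139.06 + 450.38 + 2220.45 + 631.88 = 443441.77
Import duty = 21000 × 1.36 = 28560.00
Buyer bears: origin terminal 450.38 + freight 2220.45 + insurance 631.88 + destination terminal 942.24 + duty 28560.00 = 32804.95
Landed cost = invoice 440139.06 + 32804.95 = 472944.01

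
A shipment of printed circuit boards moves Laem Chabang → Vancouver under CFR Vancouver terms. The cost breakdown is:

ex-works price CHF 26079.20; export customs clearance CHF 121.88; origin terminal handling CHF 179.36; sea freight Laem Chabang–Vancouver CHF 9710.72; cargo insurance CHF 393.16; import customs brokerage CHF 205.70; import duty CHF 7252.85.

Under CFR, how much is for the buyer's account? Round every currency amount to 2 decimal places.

Buyer's account: CHF 7851.71

CFR: the seller pays costs through ocean freight to the destination port, but not insurance.
Seller's account: goods 26079.20 + export clearance 121.88 + origin terminal 179.36 + freight 9710.72 = 36091.16
Buyer's account: insurance 393.16 + brokerage 205.70 + duty 7252.85 = 7851.71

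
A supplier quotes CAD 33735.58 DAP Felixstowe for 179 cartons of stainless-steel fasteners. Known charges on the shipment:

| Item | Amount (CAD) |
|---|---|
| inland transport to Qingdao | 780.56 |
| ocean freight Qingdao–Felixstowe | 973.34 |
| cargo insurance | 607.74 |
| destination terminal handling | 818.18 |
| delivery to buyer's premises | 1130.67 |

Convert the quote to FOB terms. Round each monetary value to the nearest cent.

FOB price: CAD 30205.65

Not relevant to the conversion: inland to port — on the seller under both DAP and FOB; already in the DAP price and stays in the FOB price.
From DAP to FOB, the seller no longer bears: freight, insurance, destination terminal, delivery.
FOB price = 33735.58 − 973.34 − 607.74 − 818.18 − 1130.67 = 30205.65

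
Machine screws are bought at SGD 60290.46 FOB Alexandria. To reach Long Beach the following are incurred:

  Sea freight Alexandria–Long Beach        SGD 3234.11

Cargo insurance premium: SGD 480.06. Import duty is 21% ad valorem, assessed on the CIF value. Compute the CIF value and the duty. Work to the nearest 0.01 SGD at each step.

CIF = FOB price + freight + insurance
CIF = 60290.46 + 3234.11 + 480.06 = 64004.63
Import duty = 64004.63 × 21% = 13440.97

CIF value: SGD 64004.63; import duty: SGD 13440.97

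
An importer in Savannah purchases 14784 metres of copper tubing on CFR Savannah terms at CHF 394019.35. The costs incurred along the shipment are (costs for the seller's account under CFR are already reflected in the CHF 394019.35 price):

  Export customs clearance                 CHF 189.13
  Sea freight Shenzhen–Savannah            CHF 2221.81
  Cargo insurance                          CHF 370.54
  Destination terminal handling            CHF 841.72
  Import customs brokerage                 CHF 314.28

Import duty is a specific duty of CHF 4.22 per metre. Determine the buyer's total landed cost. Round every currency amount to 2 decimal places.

Total landed cost: CHF 457934.37

CFR: the seller pays costs through ocean freight to the destination port, but not insurance.
Already in the invoice (seller's account under CFR): export clearance, freight — exclude.
CIF value = CFR price + insurance = 394019.35 + 370.54 = 394389.89
Import duty = 14784 × 4.22 = 62388.48
Buyer bears: insurance 370.54 + destination terminal 841.72 + brokerage 314.28 + duty 62388.48 = 63915.02
Landed cost = invoice 394019.35 + 63915.02 = 457934.37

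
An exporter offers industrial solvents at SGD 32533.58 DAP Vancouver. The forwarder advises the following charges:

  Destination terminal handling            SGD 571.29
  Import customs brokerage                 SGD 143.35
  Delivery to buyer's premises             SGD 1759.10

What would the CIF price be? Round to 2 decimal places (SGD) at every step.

Not relevant to the conversion: brokerage — on the buyer under both terms; not part of either seller's price.
From DAP to CIF, the seller no longer bears: destination terminal, delivery.
CIF price = 32533.58 − 571.29 − 1759.10 = 30203.19

CIF price: SGD 30203.19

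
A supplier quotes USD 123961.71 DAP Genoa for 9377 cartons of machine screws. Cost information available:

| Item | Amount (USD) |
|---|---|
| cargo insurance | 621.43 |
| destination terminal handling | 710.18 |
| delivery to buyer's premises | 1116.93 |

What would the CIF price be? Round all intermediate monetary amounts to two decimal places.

Not relevant to the conversion: insurance — on the seller under both DAP and CIF; already in the DAP price and stays in the CIF price.
From DAP to CIF, the seller no longer bears: destination terminal, delivery.
CIF price = 123961.71 − 710.18 − 1116.93 = 122134.60

CIF price: USD 122134.60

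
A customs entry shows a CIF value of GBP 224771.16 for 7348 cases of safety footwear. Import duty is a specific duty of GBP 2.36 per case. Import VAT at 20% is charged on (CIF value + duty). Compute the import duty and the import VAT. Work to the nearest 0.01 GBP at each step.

Import duty: GBP 17341.28; import VAT: GBP 48422.49

Import duty = 7348 × 2.36 = 17341.28
VAT base = CIF + duty = 224771.16 + 17341.28 = 242112.44
Import VAT = 242112.44 × 20% = 48422.49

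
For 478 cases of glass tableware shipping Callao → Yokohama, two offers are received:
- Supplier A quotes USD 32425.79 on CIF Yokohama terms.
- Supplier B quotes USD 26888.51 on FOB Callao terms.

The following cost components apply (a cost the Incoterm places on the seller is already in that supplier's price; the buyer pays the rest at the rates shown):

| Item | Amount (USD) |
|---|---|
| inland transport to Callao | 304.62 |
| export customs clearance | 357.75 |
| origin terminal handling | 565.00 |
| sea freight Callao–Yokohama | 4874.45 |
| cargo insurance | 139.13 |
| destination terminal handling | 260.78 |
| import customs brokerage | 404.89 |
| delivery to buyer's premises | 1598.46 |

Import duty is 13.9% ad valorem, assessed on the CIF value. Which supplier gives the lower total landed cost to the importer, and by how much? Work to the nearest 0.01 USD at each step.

Supplier B is cheaper by USD 596.49

Supplier A (CIF):
The CIF price already equals the CIF value: 32425.79
Import duty = 32425.79 × 13.9% = 4507.18
Buyer bears (A): 260.78 + 404.89 + 1598.46 = 2264.13
Landed cost (A) = invoice 32425.79 + 2264.13 + duty 4507.18 = 39197.10
Supplier B (FOB):
CIF value = FOB price + freight + insurance = 26888.51 + 4874.45 + 139.13 = 31902.09
Import duty = 31902.09 × 13.9% = 4434.39
Buyer bears (B): 4874.45 + 139.13 + 260.78 + 404.89 + 1598.46 = 7277.71
Landed cost (B) = invoice 26888.51 + 7277.71 + duty 4434.39 = 38600.61
Difference = |39197.10 − 38600.61| = 596.49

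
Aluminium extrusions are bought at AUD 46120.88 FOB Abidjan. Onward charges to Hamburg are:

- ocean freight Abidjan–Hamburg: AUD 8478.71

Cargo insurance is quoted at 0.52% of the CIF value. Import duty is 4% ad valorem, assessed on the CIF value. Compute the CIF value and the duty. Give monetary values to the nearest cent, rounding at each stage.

CIF value: AUD 54884.99; import duty: AUD 2195.40

Let C be the CIF value. C = FOB price + freight + 0.52% × C
C − 0.52% × C = 46120.88 + 8478.71
0.9948 × C = 54599.59
C = 54599.59 / 0.9948 = 54884.99
Insurance premium = 0.52% × 54884.99 = 285.40
Import duty = 54884.99 × 4% = 2195.40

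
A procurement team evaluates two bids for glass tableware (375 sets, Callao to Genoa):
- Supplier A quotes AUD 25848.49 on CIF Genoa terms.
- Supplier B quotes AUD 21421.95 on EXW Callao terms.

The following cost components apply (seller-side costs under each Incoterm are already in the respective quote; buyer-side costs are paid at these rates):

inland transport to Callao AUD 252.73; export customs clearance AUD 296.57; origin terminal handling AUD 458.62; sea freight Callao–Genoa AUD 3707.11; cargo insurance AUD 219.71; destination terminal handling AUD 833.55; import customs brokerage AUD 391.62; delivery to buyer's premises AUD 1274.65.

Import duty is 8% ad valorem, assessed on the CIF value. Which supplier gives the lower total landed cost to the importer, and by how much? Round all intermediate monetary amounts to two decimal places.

Supplier A (CIF):
The CIF price already equals the CIF value: 25848.49
Import duty = 25848.49 × 8% = 2067.88
Buyer bears (A): 833.55 + 391.62 + 1274.65 = 2499.82
Landed cost (A) = invoice 25848.49 + 2499.82 + duty 2067.88 = 30416.19
Supplier B (EXW):
CIF value = EXW price + inland to port + export clearance + origin terminal + freight + insurance = 21421.95 + 252.73 + 296.57 + 458.62 + 3707.11 + 219.71 = 26356.69
Import duty = 26356.69 × 8% = 2108.54
Buyer bears (B): 252.73 + 296.57 + 458.62 + 3707.11 + 219.71 + 833.55 + 391.62 + 1274.65 = 7434.56
Landed cost (B) = invoice 21421.95 + 7434.56 + duty 2108.54 = 30965.05
Difference = |30416.19 − 30965.05| = 548.86

Supplier A is cheaper by AUD 548.86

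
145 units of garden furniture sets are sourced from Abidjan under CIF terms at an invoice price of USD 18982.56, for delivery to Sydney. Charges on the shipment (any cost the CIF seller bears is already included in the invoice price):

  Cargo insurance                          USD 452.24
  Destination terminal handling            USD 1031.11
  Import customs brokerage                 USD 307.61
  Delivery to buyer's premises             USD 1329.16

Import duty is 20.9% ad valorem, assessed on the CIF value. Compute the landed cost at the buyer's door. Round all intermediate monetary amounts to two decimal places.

Total landed cost: USD 25617.80

CIF: the seller pays costs through ocean freight and marine insurance to the destination port.
Already in the invoice (seller's account under CIF): insurance — exclude.
The CIF price already equals the CIF value: 18982.56
Import duty = 18982.56 × 20.9% = 3967.36
Buyer bears: destination terminal 1031.11 + brokerage 307.61 + delivery 1329.16 + duty 3967.36 = 6635.24
Landed cost = invoice 18982.56 + 6635.24 = 25617.80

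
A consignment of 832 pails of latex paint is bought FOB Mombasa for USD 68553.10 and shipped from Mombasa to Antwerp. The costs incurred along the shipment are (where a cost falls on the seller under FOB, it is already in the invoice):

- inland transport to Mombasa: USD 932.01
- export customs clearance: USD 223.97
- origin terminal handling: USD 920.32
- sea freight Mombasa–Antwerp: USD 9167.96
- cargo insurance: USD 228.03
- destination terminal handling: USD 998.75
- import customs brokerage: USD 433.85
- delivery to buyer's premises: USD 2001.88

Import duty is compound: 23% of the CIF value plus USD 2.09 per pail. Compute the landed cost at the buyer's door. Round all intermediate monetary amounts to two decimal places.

FOB: the seller bears costs until goods are on board at the origin port; the buyer bears freight, insurance and all costs thereafter.
Already in the invoice (seller's account under FOB): inland to port, export clearance, origin terminal — exclude.
CIF value = FOB price + freight + insurance = 68553.10 + 9167.96 + 228.03 = 77949.09
Ad valorem component: 77949.09 × 23% = 17928.29
Specific component: 832 × 2.09 = 1738.88
Import duty = 17928.29 + 1738.88 = 19667.17
Buyer bears: freight 9167.96 + insurance 228.03 + destination terminal 998.75 + brokerage 433.85 + delivery 2001.88 + duty 19667.17 = 32497.64
Landed cost = invoice 68553.10 + 32497.64 = 101050.74

Total landed cost: USD 101050.74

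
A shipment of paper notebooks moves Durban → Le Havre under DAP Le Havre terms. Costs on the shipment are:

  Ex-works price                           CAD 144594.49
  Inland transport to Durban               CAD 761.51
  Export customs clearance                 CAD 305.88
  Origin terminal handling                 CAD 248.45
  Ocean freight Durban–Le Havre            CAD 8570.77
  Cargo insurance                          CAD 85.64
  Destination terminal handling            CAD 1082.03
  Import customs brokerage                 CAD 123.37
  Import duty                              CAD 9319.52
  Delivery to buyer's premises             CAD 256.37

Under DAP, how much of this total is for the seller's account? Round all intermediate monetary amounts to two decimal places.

Seller's account: CAD 155905.14

DAP: the seller bears all costs to the named destination except import duty and clearance.
Seller's account: goods 144594.49 + inland to port 761.51 + export clearance 305.88 + origin terminal 248.45 + freight 8570.77 + insurance 85.64 + destination terminal 1082.03 + delivery 256.37 = 155905.14
Buyer's account: brokerage 123.37 + duty 9319.52 = 9442.89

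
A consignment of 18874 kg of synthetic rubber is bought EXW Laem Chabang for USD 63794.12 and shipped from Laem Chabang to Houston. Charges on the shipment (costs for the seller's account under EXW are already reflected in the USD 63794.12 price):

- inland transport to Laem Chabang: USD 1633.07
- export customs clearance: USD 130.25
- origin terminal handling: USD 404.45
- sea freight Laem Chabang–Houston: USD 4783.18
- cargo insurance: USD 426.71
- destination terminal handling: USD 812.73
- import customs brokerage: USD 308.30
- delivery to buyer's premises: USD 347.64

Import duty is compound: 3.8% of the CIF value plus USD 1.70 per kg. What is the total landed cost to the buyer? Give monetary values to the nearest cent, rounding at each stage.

EXW: the seller makes goods available at their premises; the buyer bears all onward costs.
CIF value = EXW price + inland to port + export clearance + origin terminal + freight + insurance = 63794.12 + 1633.07 + 130.25 + 404.45 + 4783.18 + 426.71 = 71171.78
Ad valorem component: 71171.78 × 3.8% = 2704.53
Specific component: 18874 × 1.70 = 32085.80
Import duty = 2704.53 + 32085.80 = 34790.33
Buyer bears: inland to port 1633.07 + export clearance 130.25 + origin terminal 404.45 + freight 4783.18 + insurance 426.71 + destination terminal 812.73 + brokerage 308.30 + delivery 347.64 + duty 34790.33 = 43636.66
Landed cost = invoice 63794.12 + 43636.66 = 107430.78

Total landed cost: USD 107430.78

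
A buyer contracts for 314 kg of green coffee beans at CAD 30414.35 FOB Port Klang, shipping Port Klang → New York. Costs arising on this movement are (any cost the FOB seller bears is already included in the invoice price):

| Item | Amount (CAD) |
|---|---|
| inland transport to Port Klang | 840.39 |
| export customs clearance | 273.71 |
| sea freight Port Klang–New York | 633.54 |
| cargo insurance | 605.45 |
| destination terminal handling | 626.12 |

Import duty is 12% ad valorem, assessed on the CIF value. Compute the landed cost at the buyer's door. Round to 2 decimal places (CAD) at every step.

Total landed cost: CAD 36077.86

FOB: the seller bears costs until goods are on board at the origin port; the buyer bears freight, insurance and all costs thereafter.
Already in the invoice (seller's account under FOB): inland to port, export clearance — exclude.
CIF value = FOB price + freight + insurance = 30414.35 + 633.54 + 605.45 = 31653.34
Import duty = 31653.34 × 12% = 3798.40
Buyer bears: freight 633.54 + insurance 605.45 + destination terminal 626.12 + duty 3798.40 = 5663.51
Landed cost = invoice 30414.35 + 5663.51 = 36077.86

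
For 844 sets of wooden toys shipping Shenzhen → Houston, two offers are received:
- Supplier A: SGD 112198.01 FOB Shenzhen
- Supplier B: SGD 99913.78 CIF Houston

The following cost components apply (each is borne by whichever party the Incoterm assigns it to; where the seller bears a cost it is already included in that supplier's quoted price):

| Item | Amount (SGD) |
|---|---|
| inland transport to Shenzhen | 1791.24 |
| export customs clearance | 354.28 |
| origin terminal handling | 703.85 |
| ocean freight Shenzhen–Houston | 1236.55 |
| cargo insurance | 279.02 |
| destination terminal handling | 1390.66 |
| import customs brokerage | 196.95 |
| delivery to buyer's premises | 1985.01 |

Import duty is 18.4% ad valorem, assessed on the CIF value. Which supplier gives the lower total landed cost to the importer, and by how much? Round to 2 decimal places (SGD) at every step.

Supplier B is cheaper by SGD 16338.96

Supplier A (FOB):
CIF value = FOB price + freight + insurance = 112198.01 + 1236.55 + 279.02 = 113713.58
Import duty = 113713.58 × 18.4% = 20923.30
Buyer bears (A): 1236.55 + 279.02 + 1390.66 + 196.95 + 1985.01 = 5088.19
Landed cost (A) = invoice 112198.01 + 5088.19 + duty 20923.30 = 138209.50
Supplier B (CIF):
The CIF price already equals the CIF value: 99913.78
Import duty = 99913.78 × 18.4% = 18384.14
Buyer bears (B): 1390.66 + 196.95 + 1985.01 = 3572.62
Landed cost (B) = invoice 99913.78 + 3572.62 + duty 18384.14 = 121870.54
Difference = |138209.50 − 121870.54| = 16338.96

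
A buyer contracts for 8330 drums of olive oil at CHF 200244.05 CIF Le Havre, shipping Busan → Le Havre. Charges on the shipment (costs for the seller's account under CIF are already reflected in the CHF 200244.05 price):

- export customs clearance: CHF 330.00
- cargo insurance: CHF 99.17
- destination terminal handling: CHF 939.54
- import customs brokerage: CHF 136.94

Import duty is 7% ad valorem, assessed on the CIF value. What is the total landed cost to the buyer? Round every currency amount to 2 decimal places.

CIF: the seller pays costs through ocean freight and marine insurance to the destination port.
Already in the invoice (seller's account under CIF): export clearance, insurance — exclude.
The CIF price already equals the CIF value: 200244.05
Import duty = 200244.05 × 7% = 14017.08
Buyer bears: destination terminal 939.54 + brokerage 136.94 + duty 14017.08 = 15093.56
Landed cost = invoice 200244.05 + 15093.56 = 215337.61

Total landed cost: CHF 215337.61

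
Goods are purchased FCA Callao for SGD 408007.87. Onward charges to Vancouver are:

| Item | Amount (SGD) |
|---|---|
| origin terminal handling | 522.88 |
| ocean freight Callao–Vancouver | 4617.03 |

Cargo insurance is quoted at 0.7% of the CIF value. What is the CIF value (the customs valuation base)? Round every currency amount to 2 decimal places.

CIF value: SGD 416060.20

Let C be the CIF value. C = FCA price + pre-shipment costs + freight + 0.7% × C
C − 0.7% × C = 408007.87 + 522.88 + 4617.03
0.993 × C = 413147.78
C = 413147.78 / 0.993 = 416060.20
Insurance premium = 0.7% × 416060.20 = 2912.42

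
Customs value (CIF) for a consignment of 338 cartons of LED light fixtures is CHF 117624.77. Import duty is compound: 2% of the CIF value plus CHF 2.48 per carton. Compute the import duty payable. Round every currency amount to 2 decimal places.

Import duty: CHF 3190.74

Ad valorem component: 117624.77 × 2% = 2352.50
Specific component: 338 × 2.48 = 838.24
Import duty = 2352.50 + 838.24 = 3190.74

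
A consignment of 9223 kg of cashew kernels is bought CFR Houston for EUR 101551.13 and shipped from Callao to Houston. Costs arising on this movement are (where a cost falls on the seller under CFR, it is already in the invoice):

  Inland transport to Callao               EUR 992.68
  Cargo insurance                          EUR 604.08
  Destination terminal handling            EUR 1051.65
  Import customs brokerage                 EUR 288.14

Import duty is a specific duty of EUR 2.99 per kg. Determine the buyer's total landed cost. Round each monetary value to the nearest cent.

Total landed cost: EUR 131071.77

CFR: the seller pays costs through ocean freight to the destination port, but not insurance.
Already in the invoice (seller's account under CFR): inland to port — exclude.
CIF value = CFR price + insurance = 101551.13 + 604.08 = 102155.21
Import duty = 9223 × 2.99 = 27576.77
Buyer bears: insurance 604.08 + destination terminal 1051.65 + brokerage 288.14 + duty 27576.77 = 29520.64
Landed cost = invoice 101551.13 + 29520.64 = 131071.77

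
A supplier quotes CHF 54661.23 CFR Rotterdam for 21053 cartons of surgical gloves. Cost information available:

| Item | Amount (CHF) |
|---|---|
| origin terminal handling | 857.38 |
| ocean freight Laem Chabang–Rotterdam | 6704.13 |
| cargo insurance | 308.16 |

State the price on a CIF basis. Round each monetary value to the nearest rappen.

Not relevant to the conversion: freight, origin terminal — on the seller under both CFR and CIF; already in the CFR price and stays in the CIF price.
From CFR to CIF, the seller additionally bears: insurance.
CIF price = 54661.23 + 308.16 = 54969.39

CIF price: CHF 54969.39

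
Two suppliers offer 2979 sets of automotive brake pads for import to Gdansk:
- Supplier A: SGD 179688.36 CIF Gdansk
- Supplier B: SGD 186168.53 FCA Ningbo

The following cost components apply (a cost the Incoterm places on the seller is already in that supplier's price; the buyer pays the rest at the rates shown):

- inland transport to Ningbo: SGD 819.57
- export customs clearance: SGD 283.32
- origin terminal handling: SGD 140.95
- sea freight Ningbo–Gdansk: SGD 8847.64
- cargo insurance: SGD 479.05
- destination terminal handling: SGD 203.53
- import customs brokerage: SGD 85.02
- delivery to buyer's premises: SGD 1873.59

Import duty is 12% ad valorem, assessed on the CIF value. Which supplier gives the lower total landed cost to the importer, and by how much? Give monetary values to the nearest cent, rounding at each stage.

Supplier A is cheaper by SGD 17861.55

Supplier A (CIF):
The CIF price already equals the CIF value: 179688.36
Import duty = 179688.36 × 12% = 21562.60
Buyer bears (A): 203.53 + 85.02 + 1873.59 = 2162.14
Landed cost (A) = invoice 179688.36 + 2162.14 + duty 21562.60 = 203413.10
Supplier B (FCA):
CIF value = FCA price + origin terminal + freight + insurance = 186168.53 + 140.95 + 8847.64 + 479.05 = 195636.17
Import duty = 195636.17 × 12% = 23476.34
Buyer bears (B): 140.95 + 8847.64 + 479.05 + 203.53 + 85.02 + 1873.59 = 11629.78
Landed cost (B) = invoice 186168.53 + 11629.78 + duty 23476.34 = 221274.65
Difference = |203413.10 − 221274.65| = 17861.55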